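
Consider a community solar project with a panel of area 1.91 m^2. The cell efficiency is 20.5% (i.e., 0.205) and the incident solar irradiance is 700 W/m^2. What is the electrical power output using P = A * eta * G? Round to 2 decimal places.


Use the solar power formula P = A * eta * G.
Given: A = 1.91 m^2, eta = 0.205, G = 700 W/m^2
P = 1.91 * 0.205 * 700
P = 274.09 W

274.09


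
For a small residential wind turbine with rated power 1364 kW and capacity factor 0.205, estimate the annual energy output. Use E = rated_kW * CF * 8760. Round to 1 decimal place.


Annual energy = rated_kW * capacity_factor * hours_per_year
Given: P_rated = 1364 kW, CF = 0.205, hours = 8760
E = 1364 * 0.205 * 8760
E = 2449471.2 kWh

2449471.2


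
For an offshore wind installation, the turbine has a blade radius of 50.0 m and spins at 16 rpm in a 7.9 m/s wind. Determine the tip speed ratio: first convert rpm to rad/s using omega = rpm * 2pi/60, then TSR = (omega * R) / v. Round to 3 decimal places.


Convert rotational speed to rad/s:
  omega = 16 * 2 * pi / 60 = 1.6755 rad/s
Compute tip speed:
  v_tip = omega * R = 1.6755 * 50.0 = 83.776 m/s
Tip speed ratio:
  TSR = v_tip / v_wind = 83.776 / 7.9 = 10.605

10.605


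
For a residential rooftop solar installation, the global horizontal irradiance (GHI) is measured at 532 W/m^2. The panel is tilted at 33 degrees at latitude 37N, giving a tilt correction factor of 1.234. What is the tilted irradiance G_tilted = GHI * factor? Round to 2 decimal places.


Identify the given values:
  GHI = 532 W/m^2, tilt correction factor = 1.234
Apply the formula G_tilted = GHI * factor:
  G_tilted = 532 * 1.234
  G_tilted = 656.49 W/m^2

656.49


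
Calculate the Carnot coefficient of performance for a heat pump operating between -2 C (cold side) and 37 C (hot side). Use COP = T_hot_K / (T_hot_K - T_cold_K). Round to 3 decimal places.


Convert to Kelvin:
  T_hot = 37 + 273.15 = 310.15 K
  T_cold = -2 + 273.15 = 271.15 K
Apply Carnot COP formula:
  COP = T_hot_K / (T_hot_K - T_cold_K) = 310.15 / 39.0
  COP = 7.953

7.953


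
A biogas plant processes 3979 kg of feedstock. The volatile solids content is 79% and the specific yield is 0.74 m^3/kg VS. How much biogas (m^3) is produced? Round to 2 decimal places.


Compute volatile solids:
  VS = mass * VS_fraction = 3979 * 0.79 = 3143.41 kg
Calculate biogas volume:
  Biogas = VS * specific_yield = 3143.41 * 0.74
  Biogas = 2326.12 m^3

2326.12


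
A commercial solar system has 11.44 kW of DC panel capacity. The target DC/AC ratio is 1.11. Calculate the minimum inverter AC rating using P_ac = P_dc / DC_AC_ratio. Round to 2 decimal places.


The inverter AC capacity is determined by the DC/AC ratio.
Given: P_dc = 11.44 kW, DC/AC ratio = 1.11
P_ac = P_dc / ratio = 11.44 / 1.11
P_ac = 10.31 kW

10.31


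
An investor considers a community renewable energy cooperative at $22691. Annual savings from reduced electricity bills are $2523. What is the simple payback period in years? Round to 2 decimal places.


Simple payback period = initial cost / annual savings
Payback = 22691 / 2523
Payback = 8.99 years

8.99


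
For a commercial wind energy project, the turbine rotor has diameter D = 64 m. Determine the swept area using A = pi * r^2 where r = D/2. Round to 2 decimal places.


Compute the rotor radius:
  r = D / 2 = 64 / 2 = 32.0 m
Calculate swept area:
  A = pi * r^2 = pi * 32.0^2
  A = 3216.99 m^2

3216.99


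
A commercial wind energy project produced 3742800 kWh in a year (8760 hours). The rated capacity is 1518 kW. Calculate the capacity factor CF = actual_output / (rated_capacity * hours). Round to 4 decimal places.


Capacity factor = actual output / maximum possible output
Maximum possible = rated * hours = 1518 * 8760 = 13297680 kWh
CF = 3742800 / 13297680
CF = 0.2815

0.2815


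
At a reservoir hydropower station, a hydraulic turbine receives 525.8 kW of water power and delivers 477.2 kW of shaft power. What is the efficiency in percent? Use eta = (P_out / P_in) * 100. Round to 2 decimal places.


Turbine efficiency = (output power / input power) * 100
eta = (477.2 / 525.8) * 100
eta = 90.76%

90.76


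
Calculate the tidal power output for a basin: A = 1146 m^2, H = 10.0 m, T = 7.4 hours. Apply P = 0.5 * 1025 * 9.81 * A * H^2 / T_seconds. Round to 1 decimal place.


Convert period to seconds: T = 7.4 * 3600 = 26640.0 s
H^2 = 10.0^2 = 100.0
P = 0.5 * rho * g * A * H^2 / T
P = 0.5 * 1025 * 9.81 * 1146 * 100.0 / 26640.0
P = 21627.8 W

21627.8


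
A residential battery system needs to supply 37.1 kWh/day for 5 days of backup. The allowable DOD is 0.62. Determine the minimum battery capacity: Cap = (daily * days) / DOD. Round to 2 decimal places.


Total energy needed = daily * days = 37.1 * 5 = 185.5 kWh
Account for depth of discharge:
  Cap = total_energy / DOD = 185.5 / 0.62
  Cap = 299.19 kWh

299.19


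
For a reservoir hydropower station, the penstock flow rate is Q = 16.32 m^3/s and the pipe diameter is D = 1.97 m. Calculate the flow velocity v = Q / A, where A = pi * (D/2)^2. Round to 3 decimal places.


Compute pipe cross-sectional area:
  A = pi * (D/2)^2 = pi * (1.97/2)^2 = 3.0481 m^2
Calculate velocity:
  v = Q / A = 16.32 / 3.0481
  v = 5.354 m/s

5.354


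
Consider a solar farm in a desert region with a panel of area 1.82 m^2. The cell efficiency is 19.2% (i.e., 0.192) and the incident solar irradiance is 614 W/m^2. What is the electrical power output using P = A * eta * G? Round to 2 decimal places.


Use the solar power formula P = A * eta * G.
Given: A = 1.82 m^2, eta = 0.192, G = 614 W/m^2
P = 1.82 * 0.192 * 614
P = 214.56 W

214.56


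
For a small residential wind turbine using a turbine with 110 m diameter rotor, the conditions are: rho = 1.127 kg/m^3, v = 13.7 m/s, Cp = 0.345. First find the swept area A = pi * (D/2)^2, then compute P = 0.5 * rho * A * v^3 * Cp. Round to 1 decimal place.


Step 1 -- Compute swept area:
  A = pi * (D/2)^2 = pi * (110/2)^2 = 9503.32 m^2
Step 2 -- Apply wind power equation:
  P = 0.5 * rho * A * v^3 * Cp
  v^3 = 13.7^3 = 2571.353
  P = 0.5 * 1.127 * 9503.32 * 2571.353 * 0.345
  P = 4750616.5 W

4750616.5


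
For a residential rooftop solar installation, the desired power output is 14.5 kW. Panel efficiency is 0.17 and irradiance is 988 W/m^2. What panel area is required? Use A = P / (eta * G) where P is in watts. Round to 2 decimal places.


Convert target power to watts: P = 14.5 * 1000 = 14500.0 W
Compute denominator: eta * G = 0.17 * 988 = 167.96
Required area A = P / (eta * G) = 14500.0 / 167.96
A = 86.33 m^2

86.33


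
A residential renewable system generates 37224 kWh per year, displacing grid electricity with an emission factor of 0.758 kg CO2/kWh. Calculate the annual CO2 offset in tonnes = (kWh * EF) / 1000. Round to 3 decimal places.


CO2 offset in kg = generation * emission_factor
CO2 offset = 37224 * 0.758 = 28215.79 kg
Convert to tonnes:
  CO2 offset = 28215.79 / 1000 = 28.216 tonnes

28.216


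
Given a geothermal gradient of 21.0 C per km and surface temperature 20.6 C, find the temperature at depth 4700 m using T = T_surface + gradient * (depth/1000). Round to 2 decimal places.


Convert depth to km: 4700 / 1000 = 4.7 km
Temperature increase = gradient * depth_km = 21.0 * 4.7 = 98.7 C
Temperature at depth = T_surface + delta_T = 20.6 + 98.7
T = 119.30 C

119.30


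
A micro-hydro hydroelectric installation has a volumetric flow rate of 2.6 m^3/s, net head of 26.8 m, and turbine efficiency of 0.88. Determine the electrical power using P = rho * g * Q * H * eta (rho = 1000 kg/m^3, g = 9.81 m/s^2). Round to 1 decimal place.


Apply the hydropower formula P = rho * g * Q * H * eta
rho * g = 1000 * 9.81 = 9810.0
P = 9810.0 * 2.6 * 26.8 * 0.88
P = 601533.5 W

601533.5


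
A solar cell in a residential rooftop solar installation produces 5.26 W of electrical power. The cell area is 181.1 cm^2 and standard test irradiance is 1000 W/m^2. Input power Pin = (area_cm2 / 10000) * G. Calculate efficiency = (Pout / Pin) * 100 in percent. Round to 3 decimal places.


First compute the input power:
  Pin = area_cm2 / 10000 * G = 181.1 / 10000 * 1000 = 18.11 W
Then compute efficiency:
  Efficiency = (Pout / Pin) * 100 = (5.26 / 18.11) * 100
  Efficiency = 29.045%

29.045


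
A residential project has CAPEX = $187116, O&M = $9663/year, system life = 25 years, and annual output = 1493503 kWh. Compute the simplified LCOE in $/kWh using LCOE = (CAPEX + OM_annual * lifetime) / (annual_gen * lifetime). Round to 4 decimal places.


Total cost = CAPEX + OM * lifetime = 187116 + 9663 * 25 = 187116 + 241575 = 428691
Total generation = annual * lifetime = 1493503 * 25 = 37337575 kWh
LCOE = 428691 / 37337575
LCOE = 0.0115 $/kWh

0.0115


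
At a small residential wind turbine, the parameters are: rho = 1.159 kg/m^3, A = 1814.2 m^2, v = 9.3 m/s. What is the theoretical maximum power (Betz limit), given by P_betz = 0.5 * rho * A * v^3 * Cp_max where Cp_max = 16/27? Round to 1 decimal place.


The Betz coefficient Cp_max = 16/27 = 0.5926
v^3 = 9.3^3 = 804.357
P_betz = 0.5 * rho * A * v^3 * Cp_max
P_betz = 0.5 * 1.159 * 1814.2 * 804.357 * 0.5926
P_betz = 501122.2 W

501122.2


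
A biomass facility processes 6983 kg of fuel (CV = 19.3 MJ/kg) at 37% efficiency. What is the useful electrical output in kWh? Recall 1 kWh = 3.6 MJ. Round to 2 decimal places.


Total energy = mass * CV = 6983 * 19.3 = 134771.9 MJ
Useful energy = total * eta = 134771.9 * 0.37 = 49865.6 MJ
Convert to kWh: 49865.6 / 3.6
Useful energy = 13851.56 kWh

13851.56


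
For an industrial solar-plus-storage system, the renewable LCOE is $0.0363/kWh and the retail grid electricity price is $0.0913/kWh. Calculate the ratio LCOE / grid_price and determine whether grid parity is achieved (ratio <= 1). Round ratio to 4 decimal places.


Compare LCOE to grid price:
  LCOE = $0.0363/kWh, Grid price = $0.0913/kWh
  Ratio = LCOE / grid_price = 0.0363 / 0.0913 = 0.3976
  Grid parity achieved (ratio <= 1)? yes

0.3976


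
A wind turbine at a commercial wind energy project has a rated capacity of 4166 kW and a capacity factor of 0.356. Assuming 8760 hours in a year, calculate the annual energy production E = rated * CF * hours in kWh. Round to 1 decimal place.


Annual energy = rated_kW * capacity_factor * hours_per_year
Given: P_rated = 4166 kW, CF = 0.356, hours = 8760
E = 4166 * 0.356 * 8760
E = 12991921.0 kWh

12991921.0


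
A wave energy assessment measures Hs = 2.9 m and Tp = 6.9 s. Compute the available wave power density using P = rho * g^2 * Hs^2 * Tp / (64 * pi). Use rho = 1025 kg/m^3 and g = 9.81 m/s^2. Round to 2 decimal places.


Apply wave power formula:
  g^2 = 9.81^2 = 96.2361
  Hs^2 = 2.9^2 = 8.41
  Numerator = rho * g^2 * Hs^2 * Tp = 1025 * 96.2361 * 8.41 * 6.9 = 5724096.76
  Denominator = 64 * pi = 201.0619
  P = 5724096.76 / 201.0619 = 28469.32 W/m

28469.32


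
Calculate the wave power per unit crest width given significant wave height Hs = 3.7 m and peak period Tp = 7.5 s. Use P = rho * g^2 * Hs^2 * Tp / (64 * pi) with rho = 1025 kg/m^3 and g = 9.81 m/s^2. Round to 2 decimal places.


Apply wave power formula:
  g^2 = 9.81^2 = 96.2361
  Hs^2 = 3.7^2 = 13.69
  Numerator = rho * g^2 * Hs^2 * Tp = 1025 * 96.2361 * 13.69 * 7.5 = 10128067.61
  Denominator = 64 * pi = 201.0619
  P = 10128067.61 / 201.0619 = 50372.88 W/m

50372.88


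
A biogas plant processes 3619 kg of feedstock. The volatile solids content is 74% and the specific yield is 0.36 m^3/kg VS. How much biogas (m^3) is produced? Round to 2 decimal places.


Compute volatile solids:
  VS = mass * VS_fraction = 3619 * 0.74 = 2678.06 kg
Calculate biogas volume:
  Biogas = VS * specific_yield = 2678.06 * 0.36
  Biogas = 964.10 m^3

964.10


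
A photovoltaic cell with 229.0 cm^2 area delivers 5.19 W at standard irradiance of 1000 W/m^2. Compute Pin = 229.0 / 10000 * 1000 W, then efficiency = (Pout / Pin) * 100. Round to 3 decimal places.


First compute the input power:
  Pin = area_cm2 / 10000 * G = 229.0 / 10000 * 1000 = 22.9 W
Then compute efficiency:
  Efficiency = (Pout / Pin) * 100 = (5.19 / 22.9) * 100
  Efficiency = 22.664%

22.664


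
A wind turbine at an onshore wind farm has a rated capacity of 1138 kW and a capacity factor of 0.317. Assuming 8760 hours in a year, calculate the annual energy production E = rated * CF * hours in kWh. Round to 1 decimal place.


Annual energy = rated_kW * capacity_factor * hours_per_year
Given: P_rated = 1138 kW, CF = 0.317, hours = 8760
E = 1138 * 0.317 * 8760
E = 3160135.0 kWh

3160135.0


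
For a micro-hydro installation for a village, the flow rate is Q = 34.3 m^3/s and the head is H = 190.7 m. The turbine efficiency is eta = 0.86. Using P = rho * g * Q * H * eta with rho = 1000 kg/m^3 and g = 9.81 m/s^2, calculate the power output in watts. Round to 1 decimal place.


Apply the hydropower formula P = rho * g * Q * H * eta
rho * g = 1000 * 9.81 = 9810.0
P = 9810.0 * 34.3 * 190.7 * 0.86
P = 55183885.0 W

55183885.0


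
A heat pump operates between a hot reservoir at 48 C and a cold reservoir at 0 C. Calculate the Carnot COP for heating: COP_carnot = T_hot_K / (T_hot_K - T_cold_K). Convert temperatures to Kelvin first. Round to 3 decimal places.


Convert to Kelvin:
  T_hot = 48 + 273.15 = 321.15 K
  T_cold = 0 + 273.15 = 273.15 K
Apply Carnot COP formula:
  COP = T_hot_K / (T_hot_K - T_cold_K) = 321.15 / 48.0
  COP = 6.691

6.691


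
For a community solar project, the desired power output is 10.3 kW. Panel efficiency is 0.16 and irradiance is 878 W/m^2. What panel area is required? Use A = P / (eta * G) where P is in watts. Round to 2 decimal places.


Convert target power to watts: P = 10.3 * 1000 = 10300.0 W
Compute denominator: eta * G = 0.16 * 878 = 140.48
Required area A = P / (eta * G) = 10300.0 / 140.48
A = 73.32 m^2

73.32


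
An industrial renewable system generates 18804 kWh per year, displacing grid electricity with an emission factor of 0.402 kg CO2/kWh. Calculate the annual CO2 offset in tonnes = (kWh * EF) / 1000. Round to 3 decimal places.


CO2 offset in kg = generation * emission_factor
CO2 offset = 18804 * 0.402 = 7559.21 kg
Convert to tonnes:
  CO2 offset = 7559.21 / 1000 = 7.559 tonnes

7.559


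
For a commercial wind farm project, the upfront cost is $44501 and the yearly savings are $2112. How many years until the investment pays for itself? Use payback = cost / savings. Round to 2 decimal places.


Simple payback period = initial cost / annual savings
Payback = 44501 / 2112
Payback = 21.07 years

21.07


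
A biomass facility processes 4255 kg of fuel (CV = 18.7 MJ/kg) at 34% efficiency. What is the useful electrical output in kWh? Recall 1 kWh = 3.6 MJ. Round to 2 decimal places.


Total energy = mass * CV = 4255 * 18.7 = 79568.5 MJ
Useful energy = total * eta = 79568.5 * 0.34 = 27053.29 MJ
Convert to kWh: 27053.29 / 3.6
Useful energy = 7514.80 kWh

7514.80


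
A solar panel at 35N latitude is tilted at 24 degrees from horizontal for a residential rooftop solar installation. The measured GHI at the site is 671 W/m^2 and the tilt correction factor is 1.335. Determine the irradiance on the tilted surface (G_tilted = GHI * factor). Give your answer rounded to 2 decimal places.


Identify the given values:
  GHI = 671 W/m^2, tilt correction factor = 1.335
Apply the formula G_tilted = GHI * factor:
  G_tilted = 671 * 1.335
  G_tilted = 895.79 W/m^2

895.79


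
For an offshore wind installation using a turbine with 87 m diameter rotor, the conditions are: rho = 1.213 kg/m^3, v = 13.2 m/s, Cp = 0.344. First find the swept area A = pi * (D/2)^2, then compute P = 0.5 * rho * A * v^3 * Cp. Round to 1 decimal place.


Step 1 -- Compute swept area:
  A = pi * (D/2)^2 = pi * (87/2)^2 = 5944.68 m^2
Step 2 -- Apply wind power equation:
  P = 0.5 * rho * A * v^3 * Cp
  v^3 = 13.2^3 = 2299.968
  P = 0.5 * 1.213 * 5944.68 * 2299.968 * 0.344
  P = 2852590.5 W

2852590.5


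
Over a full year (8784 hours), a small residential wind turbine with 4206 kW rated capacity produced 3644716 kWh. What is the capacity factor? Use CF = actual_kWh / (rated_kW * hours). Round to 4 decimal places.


Capacity factor = actual output / maximum possible output
Maximum possible = rated * hours = 4206 * 8784 = 36945504 kWh
CF = 3644716 / 36945504
CF = 0.0987

0.0987


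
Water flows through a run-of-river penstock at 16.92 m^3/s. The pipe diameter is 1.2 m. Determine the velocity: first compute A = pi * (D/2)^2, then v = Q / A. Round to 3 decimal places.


Compute pipe cross-sectional area:
  A = pi * (D/2)^2 = pi * (1.2/2)^2 = 1.131 m^2
Calculate velocity:
  v = Q / A = 16.92 / 1.131
  v = 14.961 m/s

14.961


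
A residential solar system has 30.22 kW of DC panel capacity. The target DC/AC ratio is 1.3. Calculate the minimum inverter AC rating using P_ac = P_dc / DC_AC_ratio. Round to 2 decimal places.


The inverter AC capacity is determined by the DC/AC ratio.
Given: P_dc = 30.22 kW, DC/AC ratio = 1.3
P_ac = P_dc / ratio = 30.22 / 1.3
P_ac = 23.25 kW

23.25


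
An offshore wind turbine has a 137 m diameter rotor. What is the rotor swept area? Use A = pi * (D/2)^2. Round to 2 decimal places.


Compute the rotor radius:
  r = D / 2 = 137 / 2 = 68.5 m
Calculate swept area:
  A = pi * r^2 = pi * 68.5^2
  A = 14741.14 m^2

14741.14


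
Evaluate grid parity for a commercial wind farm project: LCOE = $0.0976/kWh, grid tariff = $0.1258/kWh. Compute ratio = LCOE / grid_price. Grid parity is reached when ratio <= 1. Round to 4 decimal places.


Compare LCOE to grid price:
  LCOE = $0.0976/kWh, Grid price = $0.1258/kWh
  Ratio = LCOE / grid_price = 0.0976 / 0.1258 = 0.7758
  Grid parity achieved (ratio <= 1)? yes

0.7758


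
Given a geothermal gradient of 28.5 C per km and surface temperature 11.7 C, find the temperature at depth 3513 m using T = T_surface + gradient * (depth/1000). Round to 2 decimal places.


Convert depth to km: 3513 / 1000 = 3.513 km
Temperature increase = gradient * depth_km = 28.5 * 3.513 = 100.12 C
Temperature at depth = T_surface + delta_T = 11.7 + 100.12
T = 111.82 C

111.82


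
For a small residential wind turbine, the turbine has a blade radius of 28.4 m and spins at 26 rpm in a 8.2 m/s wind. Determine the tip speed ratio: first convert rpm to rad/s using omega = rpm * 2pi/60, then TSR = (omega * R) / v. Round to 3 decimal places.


Convert rotational speed to rad/s:
  omega = 26 * 2 * pi / 60 = 2.7227 rad/s
Compute tip speed:
  v_tip = omega * R = 2.7227 * 28.4 = 77.325 m/s
Tip speed ratio:
  TSR = v_tip / v_wind = 77.325 / 8.2 = 9.430

9.430


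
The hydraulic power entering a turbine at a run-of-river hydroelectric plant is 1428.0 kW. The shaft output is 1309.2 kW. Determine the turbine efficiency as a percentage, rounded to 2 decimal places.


Turbine efficiency = (output power / input power) * 100
eta = (1309.2 / 1428.0) * 100
eta = 91.68%

91.68


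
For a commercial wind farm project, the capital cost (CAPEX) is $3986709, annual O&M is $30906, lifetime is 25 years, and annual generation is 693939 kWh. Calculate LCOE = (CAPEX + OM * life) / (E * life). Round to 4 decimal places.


Total cost = CAPEX + OM * lifetime = 3986709 + 30906 * 25 = 3986709 + 772650 = 4759359
Total generation = annual * lifetime = 693939 * 25 = 17348475 kWh
LCOE = 4759359 / 17348475
LCOE = 0.2743 $/kWh

0.2743


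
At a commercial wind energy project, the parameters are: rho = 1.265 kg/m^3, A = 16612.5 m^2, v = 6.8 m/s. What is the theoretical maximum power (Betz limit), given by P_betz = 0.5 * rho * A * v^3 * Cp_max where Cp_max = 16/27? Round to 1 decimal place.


The Betz coefficient Cp_max = 16/27 = 0.5926
v^3 = 6.8^3 = 314.432
P_betz = 0.5 * rho * A * v^3 * Cp_max
P_betz = 0.5 * 1.265 * 16612.5 * 314.432 * 0.5926
P_betz = 1957845.8 W

1957845.8


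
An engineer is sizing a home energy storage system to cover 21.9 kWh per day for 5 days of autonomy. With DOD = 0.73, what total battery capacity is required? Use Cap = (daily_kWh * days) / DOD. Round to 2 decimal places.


Total energy needed = daily * days = 21.9 * 5 = 109.5 kWh
Account for depth of discharge:
  Cap = total_energy / DOD = 109.5 / 0.73
  Cap = 150.00 kWh

150.00


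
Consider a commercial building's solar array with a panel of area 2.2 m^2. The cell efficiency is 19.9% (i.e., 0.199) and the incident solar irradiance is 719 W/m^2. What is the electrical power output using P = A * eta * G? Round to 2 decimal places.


Use the solar power formula P = A * eta * G.
Given: A = 2.2 m^2, eta = 0.199, G = 719 W/m^2
P = 2.2 * 0.199 * 719
P = 314.78 W

314.78


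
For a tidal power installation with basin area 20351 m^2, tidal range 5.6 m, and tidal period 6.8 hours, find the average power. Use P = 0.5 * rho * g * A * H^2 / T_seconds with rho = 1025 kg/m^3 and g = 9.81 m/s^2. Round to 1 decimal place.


Convert period to seconds: T = 6.8 * 3600 = 24480.0 s
H^2 = 5.6^2 = 31.36
P = 0.5 * rho * g * A * H^2 / T
P = 0.5 * 1025 * 9.81 * 20351 * 31.36 / 24480.0
P = 131073.0 W

131073.0


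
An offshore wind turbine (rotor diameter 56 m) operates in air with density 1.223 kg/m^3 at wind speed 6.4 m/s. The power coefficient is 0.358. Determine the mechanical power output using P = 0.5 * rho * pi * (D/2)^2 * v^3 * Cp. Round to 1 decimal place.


Step 1 -- Compute swept area:
  A = pi * (D/2)^2 = pi * (56/2)^2 = 2463.01 m^2
Step 2 -- Apply wind power equation:
  P = 0.5 * rho * A * v^3 * Cp
  v^3 = 6.4^3 = 262.144
  P = 0.5 * 1.223 * 2463.01 * 262.144 * 0.358
  P = 141346.6 W

141346.6


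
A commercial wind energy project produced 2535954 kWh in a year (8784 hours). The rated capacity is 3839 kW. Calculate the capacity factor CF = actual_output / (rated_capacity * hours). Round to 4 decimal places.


Capacity factor = actual output / maximum possible output
Maximum possible = rated * hours = 3839 * 8784 = 33721776 kWh
CF = 2535954 / 33721776
CF = 0.0752

0.0752


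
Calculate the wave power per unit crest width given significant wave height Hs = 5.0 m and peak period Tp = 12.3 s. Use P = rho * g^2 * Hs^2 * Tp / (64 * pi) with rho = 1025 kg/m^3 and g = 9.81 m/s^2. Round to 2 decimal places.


Apply wave power formula:
  g^2 = 9.81^2 = 96.2361
  Hs^2 = 5.0^2 = 25.0
  Numerator = rho * g^2 * Hs^2 * Tp = 1025 * 96.2361 * 25.0 * 12.3 = 30332415.77
  Denominator = 64 * pi = 201.0619
  P = 30332415.77 / 201.0619 = 150861.06 W/m

150861.06


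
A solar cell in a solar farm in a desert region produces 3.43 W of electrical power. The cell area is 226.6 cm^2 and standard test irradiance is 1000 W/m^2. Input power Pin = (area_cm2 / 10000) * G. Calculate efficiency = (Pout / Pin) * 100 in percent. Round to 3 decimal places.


First compute the input power:
  Pin = area_cm2 / 10000 * G = 226.6 / 10000 * 1000 = 22.66 W
Then compute efficiency:
  Efficiency = (Pout / Pin) * 100 = (3.43 / 22.66) * 100
  Efficiency = 15.137%

15.137


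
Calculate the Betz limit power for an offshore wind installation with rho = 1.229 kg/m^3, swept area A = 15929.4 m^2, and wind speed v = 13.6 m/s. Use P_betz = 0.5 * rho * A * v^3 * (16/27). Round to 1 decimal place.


The Betz coefficient Cp_max = 16/27 = 0.5926
v^3 = 13.6^3 = 2515.456
P_betz = 0.5 * rho * A * v^3 * Cp_max
P_betz = 0.5 * 1.229 * 15929.4 * 2515.456 * 0.5926
P_betz = 14591308.8 W

14591308.8


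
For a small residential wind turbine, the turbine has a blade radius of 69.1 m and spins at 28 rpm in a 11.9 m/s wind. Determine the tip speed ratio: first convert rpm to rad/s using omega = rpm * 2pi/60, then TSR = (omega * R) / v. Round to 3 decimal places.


Convert rotational speed to rad/s:
  omega = 28 * 2 * pi / 60 = 2.9322 rad/s
Compute tip speed:
  v_tip = omega * R = 2.9322 * 69.1 = 202.612 m/s
Tip speed ratio:
  TSR = v_tip / v_wind = 202.612 / 11.9 = 17.026

17.026


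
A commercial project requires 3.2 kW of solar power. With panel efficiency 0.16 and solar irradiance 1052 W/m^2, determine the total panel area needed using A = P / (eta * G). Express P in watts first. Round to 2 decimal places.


Convert target power to watts: P = 3.2 * 1000 = 3200.0 W
Compute denominator: eta * G = 0.16 * 1052 = 168.32
Required area A = P / (eta * G) = 3200.0 / 168.32
A = 19.01 m^2

19.01


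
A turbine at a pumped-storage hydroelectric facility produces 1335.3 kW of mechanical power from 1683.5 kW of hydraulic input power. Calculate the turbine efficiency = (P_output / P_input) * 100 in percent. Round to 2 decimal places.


Turbine efficiency = (output power / input power) * 100
eta = (1335.3 / 1683.5) * 100
eta = 79.32%

79.32


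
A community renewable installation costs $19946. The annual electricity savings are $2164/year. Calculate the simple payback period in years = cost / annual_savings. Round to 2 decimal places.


Simple payback period = initial cost / annual savings
Payback = 19946 / 2164
Payback = 9.22 years

9.22


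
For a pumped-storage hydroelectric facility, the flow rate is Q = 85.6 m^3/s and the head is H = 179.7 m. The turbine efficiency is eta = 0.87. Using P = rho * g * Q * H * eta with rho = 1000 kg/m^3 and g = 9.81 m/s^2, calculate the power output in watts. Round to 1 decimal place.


Apply the hydropower formula P = rho * g * Q * H * eta
rho * g = 1000 * 9.81 = 9810.0
P = 9810.0 * 85.6 * 179.7 * 0.87
P = 131283486.5 W

131283486.5


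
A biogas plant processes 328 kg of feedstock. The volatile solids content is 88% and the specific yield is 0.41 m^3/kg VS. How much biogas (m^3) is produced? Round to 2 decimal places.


Compute volatile solids:
  VS = mass * VS_fraction = 328 * 0.88 = 288.64 kg
Calculate biogas volume:
  Biogas = VS * specific_yield = 288.64 * 0.41
  Biogas = 118.34 m^3

118.34


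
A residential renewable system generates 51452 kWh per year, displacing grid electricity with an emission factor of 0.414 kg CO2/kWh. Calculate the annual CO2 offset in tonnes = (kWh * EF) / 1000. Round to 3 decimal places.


CO2 offset in kg = generation * emission_factor
CO2 offset = 51452 * 0.414 = 21301.13 kg
Convert to tonnes:
  CO2 offset = 21301.13 / 1000 = 21.301 tonnes

21.301


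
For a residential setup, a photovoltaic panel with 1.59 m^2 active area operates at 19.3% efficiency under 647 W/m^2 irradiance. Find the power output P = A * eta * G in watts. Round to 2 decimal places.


Use the solar power formula P = A * eta * G.
Given: A = 1.59 m^2, eta = 0.193, G = 647 W/m^2
P = 1.59 * 0.193 * 647
P = 198.54 W

198.54


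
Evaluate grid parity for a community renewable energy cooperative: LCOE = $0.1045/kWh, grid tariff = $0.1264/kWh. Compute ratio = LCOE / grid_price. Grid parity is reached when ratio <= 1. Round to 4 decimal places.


Compare LCOE to grid price:
  LCOE = $0.1045/kWh, Grid price = $0.1264/kWh
  Ratio = LCOE / grid_price = 0.1045 / 0.1264 = 0.8267
  Grid parity achieved (ratio <= 1)? yes

0.8267


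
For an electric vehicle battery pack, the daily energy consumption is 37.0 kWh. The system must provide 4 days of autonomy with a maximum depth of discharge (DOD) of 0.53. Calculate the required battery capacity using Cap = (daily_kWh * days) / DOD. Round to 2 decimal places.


Total energy needed = daily * days = 37.0 * 4 = 148.0 kWh
Account for depth of discharge:
  Cap = total_energy / DOD = 148.0 / 0.53
  Cap = 279.25 kWh

279.25


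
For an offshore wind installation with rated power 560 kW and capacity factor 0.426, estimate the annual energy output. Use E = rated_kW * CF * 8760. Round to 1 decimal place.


Annual energy = rated_kW * capacity_factor * hours_per_year
Given: P_rated = 560 kW, CF = 0.426, hours = 8760
E = 560 * 0.426 * 8760
E = 2089785.6 kWh

2089785.6


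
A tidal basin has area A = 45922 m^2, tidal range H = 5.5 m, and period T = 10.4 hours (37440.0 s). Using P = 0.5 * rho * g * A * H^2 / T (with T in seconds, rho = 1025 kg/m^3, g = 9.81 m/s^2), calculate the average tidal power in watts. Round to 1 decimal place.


Convert period to seconds: T = 10.4 * 3600 = 37440.0 s
H^2 = 5.5^2 = 30.25
P = 0.5 * rho * g * A * H^2 / T
P = 0.5 * 1025 * 9.81 * 45922 * 30.25 / 37440.0
P = 186540.5 W

186540.5


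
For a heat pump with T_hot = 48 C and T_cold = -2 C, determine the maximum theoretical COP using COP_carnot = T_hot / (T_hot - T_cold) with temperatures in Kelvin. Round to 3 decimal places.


Convert to Kelvin:
  T_hot = 48 + 273.15 = 321.15 K
  T_cold = -2 + 273.15 = 271.15 K
Apply Carnot COP formula:
  COP = T_hot_K / (T_hot_K - T_cold_K) = 321.15 / 50.0
  COP = 6.423

6.423


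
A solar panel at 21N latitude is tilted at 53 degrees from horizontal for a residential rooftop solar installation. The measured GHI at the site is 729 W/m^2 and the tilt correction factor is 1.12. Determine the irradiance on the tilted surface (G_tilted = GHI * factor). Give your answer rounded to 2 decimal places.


Identify the given values:
  GHI = 729 W/m^2, tilt correction factor = 1.12
Apply the formula G_tilted = GHI * factor:
  G_tilted = 729 * 1.12
  G_tilted = 816.48 W/m^2

816.48


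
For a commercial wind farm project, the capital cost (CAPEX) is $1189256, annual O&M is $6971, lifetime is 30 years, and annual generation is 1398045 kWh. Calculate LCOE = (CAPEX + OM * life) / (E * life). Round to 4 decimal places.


Total cost = CAPEX + OM * lifetime = 1189256 + 6971 * 30 = 1189256 + 209130 = 1398386
Total generation = annual * lifetime = 1398045 * 30 = 41941350 kWh
LCOE = 1398386 / 41941350
LCOE = 0.0333 $/kWh

0.0333


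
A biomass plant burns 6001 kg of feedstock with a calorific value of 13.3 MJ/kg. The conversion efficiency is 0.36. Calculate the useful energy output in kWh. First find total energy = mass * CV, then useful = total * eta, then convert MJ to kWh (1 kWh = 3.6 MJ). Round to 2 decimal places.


Total energy = mass * CV = 6001 * 13.3 = 79813.3 MJ
Useful energy = total * eta = 79813.3 * 0.36 = 28732.79 MJ
Convert to kWh: 28732.79 / 3.6
Useful energy = 7981.33 kWh

7981.33


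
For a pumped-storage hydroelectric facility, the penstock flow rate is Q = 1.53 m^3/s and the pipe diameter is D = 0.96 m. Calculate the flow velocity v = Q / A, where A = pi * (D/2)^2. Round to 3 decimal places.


Compute pipe cross-sectional area:
  A = pi * (D/2)^2 = pi * (0.96/2)^2 = 0.7238 m^2
Calculate velocity:
  v = Q / A = 1.53 / 0.7238
  v = 2.114 m/s

2.114


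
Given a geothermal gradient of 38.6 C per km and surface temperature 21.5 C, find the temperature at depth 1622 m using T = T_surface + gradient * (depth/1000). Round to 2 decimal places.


Convert depth to km: 1622 / 1000 = 1.622 km
Temperature increase = gradient * depth_km = 38.6 * 1.622 = 62.61 C
Temperature at depth = T_surface + delta_T = 21.5 + 62.61
T = 84.11 C

84.11


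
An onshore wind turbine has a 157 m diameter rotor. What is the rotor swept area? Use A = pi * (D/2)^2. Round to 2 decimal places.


Compute the rotor radius:
  r = D / 2 = 157 / 2 = 78.5 m
Calculate swept area:
  A = pi * r^2 = pi * 78.5^2
  A = 19359.28 m^2

19359.28


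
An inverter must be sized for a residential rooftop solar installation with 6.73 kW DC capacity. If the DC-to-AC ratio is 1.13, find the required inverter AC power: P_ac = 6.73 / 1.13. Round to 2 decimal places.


The inverter AC capacity is determined by the DC/AC ratio.
Given: P_dc = 6.73 kW, DC/AC ratio = 1.13
P_ac = P_dc / ratio = 6.73 / 1.13
P_ac = 5.96 kW

5.96


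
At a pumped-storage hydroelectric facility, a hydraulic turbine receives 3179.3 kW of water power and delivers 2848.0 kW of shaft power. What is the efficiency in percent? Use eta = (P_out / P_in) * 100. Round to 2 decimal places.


Turbine efficiency = (output power / input power) * 100
eta = (2848.0 / 3179.3) * 100
eta = 89.58%

89.58


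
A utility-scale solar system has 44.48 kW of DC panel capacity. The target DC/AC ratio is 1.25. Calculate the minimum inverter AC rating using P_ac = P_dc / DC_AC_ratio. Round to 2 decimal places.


The inverter AC capacity is determined by the DC/AC ratio.
Given: P_dc = 44.48 kW, DC/AC ratio = 1.25
P_ac = P_dc / ratio = 44.48 / 1.25
P_ac = 35.58 kW

35.58


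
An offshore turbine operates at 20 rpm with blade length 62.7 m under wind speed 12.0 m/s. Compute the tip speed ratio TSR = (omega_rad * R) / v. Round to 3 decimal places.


Convert rotational speed to rad/s:
  omega = 20 * 2 * pi / 60 = 2.0944 rad/s
Compute tip speed:
  v_tip = omega * R = 2.0944 * 62.7 = 131.319 m/s
Tip speed ratio:
  TSR = v_tip / v_wind = 131.319 / 12.0 = 10.943

10.943


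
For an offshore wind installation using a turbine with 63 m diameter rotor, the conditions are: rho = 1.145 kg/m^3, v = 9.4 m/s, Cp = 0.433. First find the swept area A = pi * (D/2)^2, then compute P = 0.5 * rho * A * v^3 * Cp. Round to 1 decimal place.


Step 1 -- Compute swept area:
  A = pi * (D/2)^2 = pi * (63/2)^2 = 3117.25 m^2
Step 2 -- Apply wind power equation:
  P = 0.5 * rho * A * v^3 * Cp
  v^3 = 9.4^3 = 830.584
  P = 0.5 * 1.145 * 3117.25 * 830.584 * 0.433
  P = 641826.9 W

641826.9


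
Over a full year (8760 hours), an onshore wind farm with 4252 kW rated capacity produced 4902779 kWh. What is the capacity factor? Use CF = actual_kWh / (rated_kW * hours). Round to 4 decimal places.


Capacity factor = actual output / maximum possible output
Maximum possible = rated * hours = 4252 * 8760 = 37247520 kWh
CF = 4902779 / 37247520
CF = 0.1316

0.1316


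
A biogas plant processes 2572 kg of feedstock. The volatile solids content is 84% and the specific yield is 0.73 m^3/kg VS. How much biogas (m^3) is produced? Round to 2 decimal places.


Compute volatile solids:
  VS = mass * VS_fraction = 2572 * 0.84 = 2160.48 kg
Calculate biogas volume:
  Biogas = VS * specific_yield = 2160.48 * 0.73
  Biogas = 1577.15 m^3

1577.15


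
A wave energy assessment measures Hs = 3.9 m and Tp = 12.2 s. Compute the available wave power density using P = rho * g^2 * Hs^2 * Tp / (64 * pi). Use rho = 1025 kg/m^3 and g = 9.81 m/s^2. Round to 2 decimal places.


Apply wave power formula:
  g^2 = 9.81^2 = 96.2361
  Hs^2 = 3.9^2 = 15.21
  Numerator = rho * g^2 * Hs^2 * Tp = 1025 * 96.2361 * 15.21 * 12.2 = 18304207.27
  Denominator = 64 * pi = 201.0619
  P = 18304207.27 / 201.0619 = 91037.66 W/m

91037.66


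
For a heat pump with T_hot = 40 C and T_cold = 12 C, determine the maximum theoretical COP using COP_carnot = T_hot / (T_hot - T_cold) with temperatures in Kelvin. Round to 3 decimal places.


Convert to Kelvin:
  T_hot = 40 + 273.15 = 313.15 K
  T_cold = 12 + 273.15 = 285.15 K
Apply Carnot COP formula:
  COP = T_hot_K / (T_hot_K - T_cold_K) = 313.15 / 28.0
  COP = 11.184

11.184


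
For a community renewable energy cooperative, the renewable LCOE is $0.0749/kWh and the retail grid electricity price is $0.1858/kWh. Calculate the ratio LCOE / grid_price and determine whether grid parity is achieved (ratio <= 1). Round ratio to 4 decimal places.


Compare LCOE to grid price:
  LCOE = $0.0749/kWh, Grid price = $0.1858/kWh
  Ratio = LCOE / grid_price = 0.0749 / 0.1858 = 0.4031
  Grid parity achieved (ratio <= 1)? yes

0.4031


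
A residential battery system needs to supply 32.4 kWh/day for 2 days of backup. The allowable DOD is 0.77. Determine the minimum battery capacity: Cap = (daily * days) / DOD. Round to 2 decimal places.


Total energy needed = daily * days = 32.4 * 2 = 64.8 kWh
Account for depth of discharge:
  Cap = total_energy / DOD = 64.8 / 0.77
  Cap = 84.16 kWh

84.16


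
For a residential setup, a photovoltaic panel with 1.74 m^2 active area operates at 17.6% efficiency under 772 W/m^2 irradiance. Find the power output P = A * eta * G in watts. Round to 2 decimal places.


Use the solar power formula P = A * eta * G.
Given: A = 1.74 m^2, eta = 0.176, G = 772 W/m^2
P = 1.74 * 0.176 * 772
P = 236.42 W

236.42


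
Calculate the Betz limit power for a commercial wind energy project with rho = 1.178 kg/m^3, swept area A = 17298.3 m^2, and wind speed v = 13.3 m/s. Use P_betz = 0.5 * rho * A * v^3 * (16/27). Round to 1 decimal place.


The Betz coefficient Cp_max = 16/27 = 0.5926
v^3 = 13.3^3 = 2352.637
P_betz = 0.5 * rho * A * v^3 * Cp_max
P_betz = 0.5 * 1.178 * 17298.3 * 2352.637 * 0.5926
P_betz = 14204627.9 W

14204627.9


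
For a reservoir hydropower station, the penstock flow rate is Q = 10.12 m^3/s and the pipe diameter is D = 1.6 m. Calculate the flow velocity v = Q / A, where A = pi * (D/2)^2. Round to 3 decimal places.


Compute pipe cross-sectional area:
  A = pi * (D/2)^2 = pi * (1.6/2)^2 = 2.0106 m^2
Calculate velocity:
  v = Q / A = 10.12 / 2.0106
  v = 5.033 m/s

5.033


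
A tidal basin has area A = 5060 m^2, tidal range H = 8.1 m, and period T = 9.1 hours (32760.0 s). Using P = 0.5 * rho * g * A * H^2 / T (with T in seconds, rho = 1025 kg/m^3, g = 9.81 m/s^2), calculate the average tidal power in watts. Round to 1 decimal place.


Convert period to seconds: T = 9.1 * 3600 = 32760.0 s
H^2 = 8.1^2 = 65.61
P = 0.5 * rho * g * A * H^2 / T
P = 0.5 * 1025 * 9.81 * 5060 * 65.61 / 32760.0
P = 50949.5 W

50949.5


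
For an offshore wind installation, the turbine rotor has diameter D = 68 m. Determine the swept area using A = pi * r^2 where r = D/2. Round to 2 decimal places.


Compute the rotor radius:
  r = D / 2 = 68 / 2 = 34.0 m
Calculate swept area:
  A = pi * r^2 = pi * 34.0^2
  A = 3631.68 m^2

3631.68


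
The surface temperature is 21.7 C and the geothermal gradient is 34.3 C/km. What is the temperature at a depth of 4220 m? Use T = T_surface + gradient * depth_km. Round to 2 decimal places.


Convert depth to km: 4220 / 1000 = 4.22 km
Temperature increase = gradient * depth_km = 34.3 * 4.22 = 144.75 C
Temperature at depth = T_surface + delta_T = 21.7 + 144.75
T = 166.45 C

166.45


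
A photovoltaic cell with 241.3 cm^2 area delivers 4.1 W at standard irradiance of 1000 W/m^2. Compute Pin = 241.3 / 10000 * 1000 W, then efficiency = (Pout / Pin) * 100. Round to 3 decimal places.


First compute the input power:
  Pin = area_cm2 / 10000 * G = 241.3 / 10000 * 1000 = 24.13 W
Then compute efficiency:
  Efficiency = (Pout / Pin) * 100 = (4.1 / 24.13) * 100
  Efficiency = 16.991%

16.991


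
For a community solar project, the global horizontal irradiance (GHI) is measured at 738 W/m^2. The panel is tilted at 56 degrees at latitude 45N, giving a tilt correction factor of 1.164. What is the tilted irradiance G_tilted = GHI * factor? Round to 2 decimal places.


Identify the given values:
  GHI = 738 W/m^2, tilt correction factor = 1.164
Apply the formula G_tilted = GHI * factor:
  G_tilted = 738 * 1.164
  G_tilted = 859.03 W/m^2

859.03


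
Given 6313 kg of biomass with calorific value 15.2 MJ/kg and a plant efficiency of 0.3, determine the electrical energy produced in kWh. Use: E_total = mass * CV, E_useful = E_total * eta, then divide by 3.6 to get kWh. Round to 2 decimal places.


Total energy = mass * CV = 6313 * 15.2 = 95957.6 MJ
Useful energy = total * eta = 95957.6 * 0.3 = 28787.28 MJ
Convert to kWh: 28787.28 / 3.6
Useful energy = 7996.47 kWh

7996.47


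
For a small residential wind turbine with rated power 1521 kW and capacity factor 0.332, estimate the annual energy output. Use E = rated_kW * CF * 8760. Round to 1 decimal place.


Annual energy = rated_kW * capacity_factor * hours_per_year
Given: P_rated = 1521 kW, CF = 0.332, hours = 8760
E = 1521 * 0.332 * 8760
E = 4423554.7 kWh

4423554.7


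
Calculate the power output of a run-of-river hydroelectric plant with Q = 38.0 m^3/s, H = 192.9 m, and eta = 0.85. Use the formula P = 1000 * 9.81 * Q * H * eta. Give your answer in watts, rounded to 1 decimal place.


Apply the hydropower formula P = rho * g * Q * H * eta
rho * g = 1000 * 9.81 = 9810.0
P = 9810.0 * 38.0 * 192.9 * 0.85
P = 61122872.7 W

61122872.7


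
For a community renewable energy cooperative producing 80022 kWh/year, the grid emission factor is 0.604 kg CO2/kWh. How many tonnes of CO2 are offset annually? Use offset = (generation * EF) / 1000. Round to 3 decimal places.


CO2 offset in kg = generation * emission_factor
CO2 offset = 80022 * 0.604 = 48333.29 kg
Convert to tonnes:
  CO2 offset = 48333.29 / 1000 = 48.333 tonnes

48.333
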